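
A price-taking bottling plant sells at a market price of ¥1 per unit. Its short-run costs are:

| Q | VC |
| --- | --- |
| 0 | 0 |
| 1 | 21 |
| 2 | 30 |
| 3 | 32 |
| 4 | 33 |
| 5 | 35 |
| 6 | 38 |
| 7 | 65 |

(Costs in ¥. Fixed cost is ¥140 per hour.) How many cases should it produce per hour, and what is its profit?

Profit at each row (π = 1Q − TC): Q=0: -140; Q=1: -160; Q=2: -168; Q=3: -169; Q=4: -169; Q=5: -170; Q=6: -172; Q=7: -198.
Profit is highest at Q = 0. Equivalently, the lowest AVC in the table is 38/6 ≈ ¥6.33 at Q = 6, and P = ¥1 falls below it — price never covers variable cost, so the firm shuts down and loses only its fixed cost.

Q = 0 (shut down); profit = -¥140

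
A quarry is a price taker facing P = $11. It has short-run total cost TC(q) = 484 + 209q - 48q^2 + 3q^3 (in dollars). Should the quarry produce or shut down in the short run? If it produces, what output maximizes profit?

Shut down

Variable cost is VC = 209q - 48q^2 + 3q^3, so AVC = VC/q = 209 - 48q + 3q^2 and MC = dTC/dq = 209 - 96q + 9q^2.
AVC is minimized where dAVC/dq = -48 + 6q = 0, at q = 8; min AVC = 209 - 48·8 + 3·8^2 = $17.
With P < min AVC ($11 < $17), every unit sold adds to the loss.
The firm minimizes its loss by shutting down and losing only its fixed cost of $484.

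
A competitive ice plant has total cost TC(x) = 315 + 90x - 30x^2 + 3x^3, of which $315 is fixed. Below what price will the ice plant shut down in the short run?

$15 per unit

The shutdown price is the minimum of AVC. VC = 90x - 30x^2 + 3x^3, so AVC = 90 - 30x + 3x^2.
At the minimum of AVC, MC = AVC. MC = 90 - 60x + 9x^2; setting MC = AVC gives 6x^2 - 30x = 0, so x = 5. min AVC = 15.
So the shutdown price is $15.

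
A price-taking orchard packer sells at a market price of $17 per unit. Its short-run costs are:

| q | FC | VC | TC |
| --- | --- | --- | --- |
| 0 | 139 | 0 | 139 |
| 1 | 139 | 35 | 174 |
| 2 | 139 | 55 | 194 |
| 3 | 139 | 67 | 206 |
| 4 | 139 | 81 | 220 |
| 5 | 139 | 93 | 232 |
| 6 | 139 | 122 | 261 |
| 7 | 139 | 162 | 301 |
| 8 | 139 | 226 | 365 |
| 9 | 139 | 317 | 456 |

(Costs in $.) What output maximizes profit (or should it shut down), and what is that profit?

q = 0 (shut down); profit = -$139

Compute π = P·q − TC at each output: q=0: -139; q=1: -157; q=2: -160; q=3: -155; q=4: -152; q=5: -147; q=6: -159; q=7: -182; q=8: -229; q=9: -303.
Profit is highest at q = 0. Equivalently, the lowest AVC in the table is 93/5 ≈ $18.60 at q = 5, and P = $17 falls below it — price never covers variable cost, so the firm shuts down and loses only its fixed cost.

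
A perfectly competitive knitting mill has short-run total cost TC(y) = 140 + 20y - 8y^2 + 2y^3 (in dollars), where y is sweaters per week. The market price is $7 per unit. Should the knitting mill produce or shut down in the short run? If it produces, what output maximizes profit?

Variable cost is VC = 20y - 8y^2 + 2y^3, so AVC = VC/y = 20 - 8y + 2y^2 and MC = dTC/dy = 20 - 16y + 6y^2.
AVC is minimized where dAVC/dy = -8 + 4y = 0, at y = 2; min AVC = 20 - 8·2 + 2·2^2 = $12.
Since P = $7 < min AVC = $12, price fails to cover variable cost at any output.
Best response: produce nothing and absorb the $140 fixed cost.

Shut down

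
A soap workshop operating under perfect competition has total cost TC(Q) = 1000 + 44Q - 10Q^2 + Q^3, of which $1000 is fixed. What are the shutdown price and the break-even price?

Shutdown price = min AVC. AVC = 44 - 10Q + Q^2, with vertex at Q = 5 and minimum $19.
ATC = 1000/Q + 44 - 10Q + Q^2. Setting dATC/dQ = −1000/Q^2 − 10 + 2Q = 0 gives Q = 10 (since 2·10^3 − 10·10^2 = 1000).
min ATC = 1000/10 + 44 − 10·10 + 10^2 = $144. That is the break-even price.
Between these two prices the firm operates at a loss; above $144 it earns a profit.

Shutdown price = $19; break-even price = $144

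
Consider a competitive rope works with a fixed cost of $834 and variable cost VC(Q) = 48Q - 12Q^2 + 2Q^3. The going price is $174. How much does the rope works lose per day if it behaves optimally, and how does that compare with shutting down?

Profit = -$50 at Q = 7

AVC = 48 - 12Q + 2Q^2 has its minimum $30 at Q = 3; price $174 clears that bar, so the firm operates.
MC = 48 - 24Q + 6Q^2. Setting P = MC and taking the root on the rising branch gives Q* = 7.
TR = 174·7 = 1218. TC = 834 + 434 = 1268. Profit = 1218 − 1268 = -$50.
Shutting down would mean losing the fixed cost of $834, so operating at a loss of $50 is better by $784.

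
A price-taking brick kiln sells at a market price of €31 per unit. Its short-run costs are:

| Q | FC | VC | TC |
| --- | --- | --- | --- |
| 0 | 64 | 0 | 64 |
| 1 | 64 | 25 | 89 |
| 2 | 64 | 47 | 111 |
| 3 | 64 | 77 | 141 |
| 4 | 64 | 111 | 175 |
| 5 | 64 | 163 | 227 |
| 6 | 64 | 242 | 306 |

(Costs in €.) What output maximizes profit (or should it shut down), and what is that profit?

Q = 3; profit = -€48

Profit at each row (π = 31Q − TC): Q=0: -64; Q=1: -58; Q=2: -49; Q=3: -48; Q=4: -51; Q=5: -72; Q=6: -120.
Profit is maximized at Q = 3. AVC there is 77/3 = €25.67 ≤ P, so producing beats shutting down (which would give -€64).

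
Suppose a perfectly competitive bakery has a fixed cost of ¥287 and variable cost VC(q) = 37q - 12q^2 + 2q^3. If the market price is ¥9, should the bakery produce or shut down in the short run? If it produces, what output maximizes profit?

Shut down

Strip out fixed cost: VC = 37q - 12q^2 + 2q^3. Then AVC = 37 - 12q + 2q^2 and MC = 37 - 24q + 6q^2.
AVC hits its minimum where MC = AVC, at q = 3, giving min AVC = 37 - 12·3 + 2·3^2 = ¥19.
P = ¥9 lies below min AVC = ¥19; no output level covers variable cost.
Best response: produce nothing and absorb the ¥287 fixed cost.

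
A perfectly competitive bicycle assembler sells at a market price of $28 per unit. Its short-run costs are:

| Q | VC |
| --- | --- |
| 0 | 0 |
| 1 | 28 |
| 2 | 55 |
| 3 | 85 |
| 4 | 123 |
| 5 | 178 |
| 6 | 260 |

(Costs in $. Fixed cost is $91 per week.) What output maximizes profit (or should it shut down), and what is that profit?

Profit at each row (π = 28Q − TC): Q=0: -91; Q=1: -91; Q=2: -90; Q=3: -92; Q=4: -102; Q=5: -129; Q=6: -183.
Profit is maximized at Q = 2. AVC there is 55/2 = $27.50 ≤ P, so producing beats shutting down (which would give -$91).

Q = 2; profit = -$90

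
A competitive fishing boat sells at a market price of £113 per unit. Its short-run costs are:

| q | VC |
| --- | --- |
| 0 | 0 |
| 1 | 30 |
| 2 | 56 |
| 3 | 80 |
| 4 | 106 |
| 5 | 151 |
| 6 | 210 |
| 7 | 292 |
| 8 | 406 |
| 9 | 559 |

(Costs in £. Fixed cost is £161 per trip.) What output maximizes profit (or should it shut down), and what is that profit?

Compute π = P·q − TC at each output: q=0: -161; q=1: -78; q=2: 9; q=3: 98; q=4: 185; q=5: 253; q=6: 307; q=7: 338; q=8: 337; q=9: 297.
Profit is maximized at q = 7. AVC there is 292/7 = £41.71 ≤ P, so producing beats shutting down (which would give -£161).

q = 7; profit = £338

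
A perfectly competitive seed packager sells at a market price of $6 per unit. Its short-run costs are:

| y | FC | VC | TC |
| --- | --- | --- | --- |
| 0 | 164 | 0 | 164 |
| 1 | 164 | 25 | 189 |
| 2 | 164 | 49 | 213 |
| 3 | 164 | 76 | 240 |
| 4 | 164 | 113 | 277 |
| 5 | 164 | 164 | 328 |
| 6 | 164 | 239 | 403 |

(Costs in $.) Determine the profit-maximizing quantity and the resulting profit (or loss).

y = 0 (shut down); profit = -$164

Tabulate TR − TC: y=0: -164; y=1: -183; y=2: -201; y=3: -222; y=4: -253; y=5: -298; y=6: -367.
Profit is highest at y = 0. Equivalently, the lowest AVC in the table is 49/2 ≈ $24.50 at y = 2, and P = $6 falls below it — price never covers variable cost, so the firm shuts down and loses only its fixed cost.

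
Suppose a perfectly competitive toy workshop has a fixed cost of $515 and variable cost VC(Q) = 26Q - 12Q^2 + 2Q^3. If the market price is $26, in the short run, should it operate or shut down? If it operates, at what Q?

Produce at Q = 4

Variable cost is VC = 26Q - 12Q^2 + 2Q^3, so AVC = VC/Q = 26 - 12Q + 2Q^2 and MC = dTC/dQ = 26 - 24Q + 6Q^2.
AVC hits its minimum where MC = AVC, at Q = 3, giving min AVC = 26 - 12·3 + 2·3^2 = $8.
P = $26 exceeds min AVC = $8, so the firm stays open.
Solving P = MC: -24Q + 6Q^2 = 0 ⇒ Q = 0 or 4. On the upward-sloping branch, Q* = 4.
Check: AVC at Q = 4 is $10 ≤ P, so revenue covers variable cost.
Profit = P·Q − TC = 26·4 − 555 = -$451, a loss, but smaller than the $515 fixed cost the firm would lose by shutting down.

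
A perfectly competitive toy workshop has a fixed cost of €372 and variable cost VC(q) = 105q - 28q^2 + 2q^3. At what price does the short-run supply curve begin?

€7 per unit

The shutdown price is the minimum of AVC. VC = 105q - 28q^2 + 2q^3, so AVC = 105 - 28q + 2q^2.
At the minimum of AVC, MC = AVC. MC = 105 - 56q + 6q^2; setting MC = AVC gives 4q^2 - 28q = 0, so q = 7. min AVC = 7.
The firm shuts down for any P below €7.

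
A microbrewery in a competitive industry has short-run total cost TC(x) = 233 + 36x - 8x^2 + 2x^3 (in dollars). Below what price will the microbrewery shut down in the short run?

The firm shuts down when price falls below the minimum of average variable cost. AVC = VC/x = 36 - 8x + 2x^2.
At the minimum of AVC, MC = AVC. MC = 36 - 16x + 6x^2; setting MC = AVC gives 4x^2 - 8x = 0, so x = 2. min AVC = 28.
For P < $28 the firm produces nothing.

$28 per unit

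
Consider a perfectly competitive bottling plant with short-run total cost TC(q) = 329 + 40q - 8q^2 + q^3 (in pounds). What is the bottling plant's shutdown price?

£24 per unit

The firm shuts down when price falls below the minimum of average variable cost. AVC = VC/q = 40 - 8q + q^2.
dAVC/dq = -8 + 2q = 0 gives q = 4. min AVC = 40 - 8·4 + 4^2 = 24.
So the shutdown price is £24.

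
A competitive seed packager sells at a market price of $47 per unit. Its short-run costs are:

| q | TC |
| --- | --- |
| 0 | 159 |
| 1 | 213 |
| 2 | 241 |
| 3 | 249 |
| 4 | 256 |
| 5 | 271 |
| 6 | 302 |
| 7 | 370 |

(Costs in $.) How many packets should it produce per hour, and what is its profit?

q = 6; profit = -$20

Profit at each row (π = 47q − TC): q=0: -159; q=1: -166; q=2: -147; q=3: -108; q=4: -68; q=5: -36; q=6: -20; q=7: -41.
Profit is maximized at q = 6. AVC there is 143/6 = $23.83 ≤ P, so producing beats shutting down (which would give -$159).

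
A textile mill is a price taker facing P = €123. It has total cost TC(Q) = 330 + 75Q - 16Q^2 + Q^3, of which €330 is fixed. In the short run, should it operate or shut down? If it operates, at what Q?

Produce at Q = 12

Strip out fixed cost: VC = 75Q - 16Q^2 + Q^3. Then AVC = 75 - 16Q + Q^2 and MC = 75 - 32Q + 3Q^2.
AVC is minimized where dAVC/dQ = -16 + 2Q = 0, at Q = 8; min AVC = 75 - 16·8 + 8^2 = €11.
Because €123 ≥ €11, revenue can cover variable cost; the firm operates.
Solving P = MC: -48 - 32Q + 3Q^2 = 0 ⇒ Q = -4/3 or 12. On the upward-sloping branch, Q* = 12.
Check: AVC at Q = 12 is €27 ≤ P, so revenue covers variable cost.
Profit = P·Q − TC = 123·12 − 654 = €822.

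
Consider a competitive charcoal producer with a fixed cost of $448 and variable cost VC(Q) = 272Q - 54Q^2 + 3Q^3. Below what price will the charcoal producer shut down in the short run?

The firm shuts down when price falls below the minimum of average variable cost. AVC = VC/Q = 272 - 54Q + 3Q^2.
dAVC/dQ = -54 + 6Q = 0 gives Q = 9. min AVC = 272 - 54·9 + 3·9^2 = 29.
For P < $29 the firm produces nothing.

$29 per unit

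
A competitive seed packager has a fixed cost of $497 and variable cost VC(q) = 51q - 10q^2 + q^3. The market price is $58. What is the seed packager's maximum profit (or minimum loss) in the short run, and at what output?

AVC = 51 - 10q + q^2 has its minimum $26 at q = 5; price $58 clears that bar, so the firm operates.
With MC = 51 - 20q + 3q^2, P = MC on the upward-sloping part at q* = 7.
TR = 58·7 = 406. TC = 497 + 210 = 707. Profit = 406 − 707 = -$301.
That loss of $301 beats the $497 the firm would lose by shutting down; producing recovers $196 of fixed cost.

Profit = -$301 at q = 7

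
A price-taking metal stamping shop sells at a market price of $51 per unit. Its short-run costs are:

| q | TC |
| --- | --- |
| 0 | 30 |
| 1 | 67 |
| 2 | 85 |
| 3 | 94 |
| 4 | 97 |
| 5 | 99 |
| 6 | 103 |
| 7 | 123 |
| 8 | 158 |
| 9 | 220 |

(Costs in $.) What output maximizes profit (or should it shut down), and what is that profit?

q = 8; profit = $250

Tabulate TR − TC: q=0: -30; q=1: -16; q=2: 17; q=3: 59; q=4: 107; q=5: 156; q=6: 203; q=7: 234; q=8: 250; q=9: 239.
Profit is maximized at q = 8. AVC there is 128/8 = $16 ≤ P, so producing beats shutting down (which would give -$30).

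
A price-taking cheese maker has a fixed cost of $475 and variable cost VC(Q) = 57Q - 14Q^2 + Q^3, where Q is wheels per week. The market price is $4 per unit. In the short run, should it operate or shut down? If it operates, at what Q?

Shut down

From TC, MC = TC'(Q) = 57 - 28Q + 3Q^2 and AVC = VC/Q = 57 - 14Q + Q^2.
AVC is minimized where dAVC/dQ = -14 + 2Q = 0, at Q = 7; min AVC = 57 - 14·7 + 7^2 = $8.
P = $4 lies below min AVC = $8; no output level covers variable cost.
Best response: produce nothing and absorb the $475 fixed cost.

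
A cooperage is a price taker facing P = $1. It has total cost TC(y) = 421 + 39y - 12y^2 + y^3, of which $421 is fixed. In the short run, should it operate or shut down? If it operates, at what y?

Shut down

From TC, MC = TC'(y) = 39 - 24y + 3y^2 and AVC = VC/y = 39 - 12y + y^2.
AVC hits its minimum where MC = AVC, at y = 6, giving min AVC = 39 - 12·6 + 6^2 = $3.
Since P = $1 < min AVC = $3, price fails to cover variable cost at any output.
The firm minimizes its loss by shutting down and losing only its fixed cost of $421.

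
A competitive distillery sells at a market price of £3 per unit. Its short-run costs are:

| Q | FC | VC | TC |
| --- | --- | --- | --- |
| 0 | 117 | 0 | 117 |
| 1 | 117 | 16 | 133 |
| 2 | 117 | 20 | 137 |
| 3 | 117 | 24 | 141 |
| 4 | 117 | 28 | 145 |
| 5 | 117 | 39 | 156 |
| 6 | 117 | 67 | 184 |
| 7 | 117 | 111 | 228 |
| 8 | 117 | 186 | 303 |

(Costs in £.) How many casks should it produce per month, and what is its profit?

Compute π = P·Q − TC at each output: Q=0: -117; Q=1: -130; Q=2: -131; Q=3: -132; Q=4: -133; Q=5: -141; Q=6: -166; Q=7: -207; Q=8: -279.
Profit is highest at Q = 0. Equivalently, the lowest AVC in the table is 28/4 ≈ £7 at Q = 4, and P = £3 falls below it — price never covers variable cost, so the firm shuts down and loses only its fixed cost.

Q = 0 (shut down); profit = -£117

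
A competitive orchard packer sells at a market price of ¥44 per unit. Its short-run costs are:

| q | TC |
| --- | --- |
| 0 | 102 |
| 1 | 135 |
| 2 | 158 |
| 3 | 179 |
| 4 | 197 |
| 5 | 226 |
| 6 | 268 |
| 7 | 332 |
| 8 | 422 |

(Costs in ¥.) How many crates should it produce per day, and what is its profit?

q = 6; profit = -¥4

Tabulate TR − TC: q=0: -102; q=1: -91; q=2: -70; q=3: -47; q=4: -21; q=5: -6; q=6: -4; q=7: -24; q=8: -70.
Profit is maximized at q = 6. AVC there is 166/6 = ¥27.67 ≤ P, so producing beats shutting down (which would give -¥102).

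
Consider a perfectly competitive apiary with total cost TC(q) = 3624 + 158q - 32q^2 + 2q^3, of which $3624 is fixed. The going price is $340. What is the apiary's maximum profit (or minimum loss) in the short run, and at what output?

AVC = 158 - 32q + 2q^2; min AVC = $30 at q = 8. Since P = $340 ≥ min AVC, the firm produces.
MC = 158 - 64q + 6q^2. Setting P = MC and taking the root on the rising branch gives q* = 13.
TR = 340·13 = 4420. TC = 3624 + 1040 = 4664. Profit = 4420 − 4664 = -$244.
That loss of $244 beats the $3624 the firm would lose by shutting down; producing recovers $3380 of fixed cost.

Profit = -$244 at q = 13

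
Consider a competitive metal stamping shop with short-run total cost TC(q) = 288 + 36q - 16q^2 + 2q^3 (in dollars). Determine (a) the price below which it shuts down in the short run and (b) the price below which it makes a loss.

Shutdown price = $4; break-even price = $60

Shutdown price = min AVC. AVC = 36 - 16q + 2q^2, with vertex at q = 4 and minimum $4.
ATC = 288/q + 36 - 16q + 2q^2. Setting dATC/dq = −288/q^2 − 16 + 4q = 0 gives q = 6 (since 4·6^3 − 16·6^2 = 288).
min ATC = 288/6 + 36 − 16·6 + 2·6^2 = $60. That is the break-even price.
Between these two prices the firm operates at a loss; above $60 it earns a profit.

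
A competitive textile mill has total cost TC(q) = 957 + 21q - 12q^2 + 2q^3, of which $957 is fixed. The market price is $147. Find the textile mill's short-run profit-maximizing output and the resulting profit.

Profit = -$173 at q = 7

AVC = 21 - 12q + 2q^2; min AVC = $3 at q = 3. Since P = $147 ≥ min AVC, the firm produces.
MC = 21 - 24q + 6q^2. Setting P = MC and taking the root on the rising branch gives q* = 7.
TR = 147·7 = 1029. TC = 957 + 245 = 1202. Profit = 1029 − 1202 = -$173.
Shutting down would mean losing the fixed cost of $957, so operating at a loss of $173 is better by $784.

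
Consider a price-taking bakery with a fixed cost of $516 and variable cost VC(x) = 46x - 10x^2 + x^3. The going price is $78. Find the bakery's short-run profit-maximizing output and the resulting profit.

AVC = 46 - 10x + x^2 has its minimum $21 at x = 5; price $78 clears that bar, so the firm operates.
With MC = 46 - 20x + 3x^2, P = MC on the upward-sloping part at x* = 8.
TR = 78·8 = 624. TC = 516 + 240 = 756. Profit = 624 − 756 = -$132.
That loss of $132 beats the $516 the firm would lose by shutting down; producing recovers $384 of fixed cost.

Profit = -$132 at x = 8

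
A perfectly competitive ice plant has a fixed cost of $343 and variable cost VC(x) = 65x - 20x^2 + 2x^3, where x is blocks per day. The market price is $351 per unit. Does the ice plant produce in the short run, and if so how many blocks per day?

From TC, MC = TC'(x) = 65 - 40x + 6x^2 and AVC = VC/x = 65 - 20x + 2x^2.
AVC is minimized where dAVC/dx = -20 + 4x = 0, at x = 5; min AVC = 65 - 20·5 + 2·5^2 = $15.
Since P = $351 ≥ min AVC = $15, price covers variable cost and the firm should produce.
Set P = MC: 351 = 65 - 40x + 6x^2 → -286 - 40x + 6x^2 = 0. The roots are x = -13/3 and x = 11; the profit-maximizing output is on the rising part of MC, so x* = 11.
Check: AVC at x = 11 is $87 ≤ P, so revenue covers variable cost.
Profit = P·x − TC = 351·11 − 1300 = $2561.

Produce at x = 11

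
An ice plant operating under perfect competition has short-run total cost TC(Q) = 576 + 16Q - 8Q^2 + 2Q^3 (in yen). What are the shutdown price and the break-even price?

Shutdown price = ¥8; break-even price = ¥136

AVC = 16 - 8Q + 2Q^2; minimized at Q = 2, giving min AVC = ¥8. That is the shutdown price.
ATC = 576/Q + 16 - 8Q + 2Q^2. Setting dATC/dQ = −576/Q^2 − 8 + 4Q = 0 gives Q = 6 (since 4·6^3 − 8·6^2 = 576).
min ATC = 576/6 + 16 − 8·6 + 2·6^2 = ¥136. That is the break-even price.
For ¥8 ≤ P < ¥136 the firm produces at a loss; below ¥8 it shuts down.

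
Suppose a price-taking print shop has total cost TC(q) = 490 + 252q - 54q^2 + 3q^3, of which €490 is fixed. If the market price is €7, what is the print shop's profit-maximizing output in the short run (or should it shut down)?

Shut down

Strip out fixed cost: VC = 252q - 54q^2 + 3q^3. Then AVC = 252 - 54q + 3q^2 and MC = 252 - 108q + 9q^2.
AVC is minimized where dAVC/dq = -54 + 6q = 0, at q = 9; min AVC = 252 - 54·9 + 3·9^2 = €9.
Since P = €7 < min AVC = €9, price fails to cover variable cost at any output.
Shutting down limits the loss to fixed cost, €490.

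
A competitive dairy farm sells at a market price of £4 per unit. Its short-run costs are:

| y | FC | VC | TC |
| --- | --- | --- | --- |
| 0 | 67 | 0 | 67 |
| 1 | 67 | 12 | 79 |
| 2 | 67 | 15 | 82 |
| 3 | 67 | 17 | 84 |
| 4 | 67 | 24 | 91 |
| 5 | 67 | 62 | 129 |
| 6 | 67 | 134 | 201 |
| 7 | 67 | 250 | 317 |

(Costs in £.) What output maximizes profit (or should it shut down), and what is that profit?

Profit at each row (π = 4y − TC): y=0: -67; y=1: -75; y=2: -74; y=3: -72; y=4: -75; y=5: -109; y=6: -177; y=7: -289.
Profit is highest at y = 0. Equivalently, the lowest AVC in the table is 17/3 ≈ £5.67 at y = 3, and P = £4 falls below it — price never covers variable cost, so the firm shuts down and loses only its fixed cost.

y = 0 (shut down); profit = -£67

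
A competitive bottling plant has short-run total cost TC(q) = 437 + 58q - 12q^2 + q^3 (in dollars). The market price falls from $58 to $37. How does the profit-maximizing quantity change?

MC = 58 - 24q + 3q^2; the shutdown threshold is min AVC = $22 (at q = 6).
At P = $58 ≥ min AVC, set P = MC on the rising branch: q = 8.
At P = $37 ≥ min AVC, set P = MC: q = 7. The firm stays open but cuts output.

Output falls from 8 to 7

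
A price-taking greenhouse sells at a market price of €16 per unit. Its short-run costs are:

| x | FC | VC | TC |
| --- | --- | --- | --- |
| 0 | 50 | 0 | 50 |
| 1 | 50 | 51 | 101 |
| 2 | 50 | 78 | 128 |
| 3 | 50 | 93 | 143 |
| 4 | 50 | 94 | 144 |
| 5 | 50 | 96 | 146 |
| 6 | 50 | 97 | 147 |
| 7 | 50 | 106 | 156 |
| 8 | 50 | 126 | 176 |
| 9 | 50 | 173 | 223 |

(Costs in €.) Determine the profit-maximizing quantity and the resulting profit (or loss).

x = 7; profit = -€44

Compute π = P·x − TC at each output: x=0: -50; x=1: -85; x=2: -96; x=3: -95; x=4: -80; x=5: -66; x=6: -51; x=7: -44; x=8: -48; x=9: -79.
Profit is maximized at x = 7. AVC there is 106/7 = €15.14 ≤ P, so producing beats shutting down (which would give -€50).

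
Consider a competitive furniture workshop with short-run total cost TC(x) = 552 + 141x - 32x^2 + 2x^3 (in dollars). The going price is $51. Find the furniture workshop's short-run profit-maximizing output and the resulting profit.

Profit = -$228 at x = 9

AVC = 141 - 32x + 2x^2 has its minimum $13 at x = 8; price $51 clears that bar, so the firm operates.
With MC = 141 - 64x + 6x^2, P = MC on the upward-sloping part at x* = 9.
TR = 51·9 = 459. TC = 552 + 135 = 687. Profit = 459 − 687 = -$228.
Shutting down would mean losing the fixed cost of $552, so operating at a loss of $228 is better by $324.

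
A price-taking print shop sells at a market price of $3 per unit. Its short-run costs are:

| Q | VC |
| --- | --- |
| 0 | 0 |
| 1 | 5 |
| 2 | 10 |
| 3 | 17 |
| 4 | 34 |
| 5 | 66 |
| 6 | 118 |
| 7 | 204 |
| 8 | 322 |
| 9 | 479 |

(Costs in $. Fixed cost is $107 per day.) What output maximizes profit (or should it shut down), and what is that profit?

Q = 0 (shut down); profit = -$107

Tabulate TR − TC: Q=0: -107; Q=1: -109; Q=2: -111; Q=3: -115; Q=4: -129; Q=5: -158; Q=6: -207; Q=7: -290; Q=8: -405; Q=9: -559.
Profit is highest at Q = 0. Equivalently, the lowest AVC in the table is 5/1 ≈ $5 at Q = 1, and P = $3 falls below it — price never covers variable cost, so the firm shuts down and loses only its fixed cost.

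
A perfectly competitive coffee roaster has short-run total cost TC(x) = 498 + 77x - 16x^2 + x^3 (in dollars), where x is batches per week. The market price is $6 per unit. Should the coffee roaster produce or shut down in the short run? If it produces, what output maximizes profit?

Strip out fixed cost: VC = 77x - 16x^2 + x^3. Then AVC = 77 - 16x + x^2 and MC = 77 - 32x + 3x^2.
AVC hits its minimum where MC = AVC, at x = 8, giving min AVC = 77 - 16·8 + 8^2 = $13.
P = $6 lies below min AVC = $13; no output level covers variable cost.
Shutting down limits the loss to fixed cost, $498.

Shut down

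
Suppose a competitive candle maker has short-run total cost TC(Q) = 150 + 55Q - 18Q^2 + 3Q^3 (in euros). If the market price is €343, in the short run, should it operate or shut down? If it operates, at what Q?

Variable cost is VC = 55Q - 18Q^2 + 3Q^3, so AVC = VC/Q = 55 - 18Q + 3Q^2 and MC = dTC/dQ = 55 - 36Q + 9Q^2.
AVC hits its minimum where MC = AVC, at Q = 3, giving min AVC = 55 - 18·3 + 3·3^2 = €28.
P = €343 exceeds min AVC = €28, so the firm stays open.
Solving P = MC: -288 - 36Q + 9Q^2 = 0 ⇒ Q = -4 or 8. On the upward-sloping branch, Q* = 8.
Check: AVC at Q = 8 is €103 ≤ P, so revenue covers variable cost.
Profit = P·Q − TC = 343·8 − 974 = €1770.

Produce at Q = 8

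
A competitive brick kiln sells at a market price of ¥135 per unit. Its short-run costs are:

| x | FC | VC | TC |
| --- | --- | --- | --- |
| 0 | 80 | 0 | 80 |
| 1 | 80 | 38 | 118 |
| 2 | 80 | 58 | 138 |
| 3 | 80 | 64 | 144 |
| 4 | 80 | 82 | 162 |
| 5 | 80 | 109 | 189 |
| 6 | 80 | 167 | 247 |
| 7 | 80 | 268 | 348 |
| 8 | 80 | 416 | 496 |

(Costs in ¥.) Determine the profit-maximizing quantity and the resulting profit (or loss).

x = 7; profit = ¥597

Compute π = P·x − TC at each output: x=0: -80; x=1: 17; x=2: 132; x=3: 261; x=4: 378; x=5: 486; x=6: 563; x=7: 597; x=8: 584.
Profit is maximized at x = 7. AVC there is 268/7 = ¥38.29 ≤ P, so producing beats shutting down (which would give -¥80).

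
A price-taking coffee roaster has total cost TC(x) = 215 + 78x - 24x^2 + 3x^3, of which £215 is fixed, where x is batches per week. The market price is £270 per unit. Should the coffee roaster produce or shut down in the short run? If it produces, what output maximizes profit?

Strip out fixed cost: VC = 78x - 24x^2 + 3x^3. Then AVC = 78 - 24x + 3x^2 and MC = 78 - 48x + 9x^2.
AVC hits its minimum where MC = AVC, at x = 4, giving min AVC = 78 - 24·4 + 3·4^2 = £30.
Since P = £270 ≥ min AVC = £30, price covers variable cost and the firm should produce.
Set P = MC: 270 = 78 - 48x + 9x^2 → -192 - 48x + 9x^2 = 0. The roots are x = -8/3 and x = 8; the profit-maximizing output is on the rising part of MC, so x* = 8.
Check: AVC at x = 8 is £78 ≤ P, so revenue covers variable cost.
Profit = P·x − TC = 270·8 − 839 = £1321.

Produce at x = 8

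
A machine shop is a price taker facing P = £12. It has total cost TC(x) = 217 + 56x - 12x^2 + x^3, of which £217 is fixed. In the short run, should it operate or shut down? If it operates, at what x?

Shut down

From TC, MC = TC'(x) = 56 - 24x + 3x^2 and AVC = VC/x = 56 - 12x + x^2.
AVC is minimized where dAVC/dx = -12 + 2x = 0, at x = 6; min AVC = 56 - 12·6 + 6^2 = £20.
With P < min AVC (£12 < £20), every unit sold adds to the loss.
The firm minimizes its loss by shutting down and losing only its fixed cost of £217.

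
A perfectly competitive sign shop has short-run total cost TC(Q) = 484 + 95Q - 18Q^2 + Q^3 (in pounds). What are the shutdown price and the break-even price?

Shutdown price = min AVC. AVC = 95 - 18Q + Q^2, with vertex at Q = 9 and minimum £14.
ATC = 484/Q + 95 - 18Q + Q^2. Setting dATC/dQ = −484/Q^2 − 18 + 2Q = 0 gives Q = 11 (since 2·11^3 − 18·11^2 = 484).
min ATC = 484/11 + 95 − 18·11 + 11^2 = £62. That is the break-even price.
For £14 ≤ P < £62 the firm produces at a loss; below £14 it shuts down.

Shutdown price = £14; break-even price = £62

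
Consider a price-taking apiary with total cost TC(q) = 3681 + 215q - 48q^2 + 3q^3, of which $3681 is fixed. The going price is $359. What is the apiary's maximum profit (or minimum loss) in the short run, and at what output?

AVC = 215 - 48q + 3q^2 has its minimum $23 at q = 8; price $359 clears that bar, so the firm operates.
With MC = 215 - 96q + 9q^2, P = MC on the upward-sloping part at q* = 12.
TR = 359·12 = 4308. TC = 3681 + 852 = 4533. Profit = 4308 − 4533 = -$225.
By producing, the firm covers all variable cost plus $3456 of fixed cost; shutting down would lose the full $3681.

Profit = -$225 at q = 12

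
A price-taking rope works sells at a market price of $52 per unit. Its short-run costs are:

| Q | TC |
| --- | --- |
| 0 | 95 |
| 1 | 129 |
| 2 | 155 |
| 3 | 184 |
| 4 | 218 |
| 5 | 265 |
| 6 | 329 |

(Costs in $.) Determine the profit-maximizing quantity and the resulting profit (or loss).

Q = 5; profit = -$5

Tabulate TR − TC: Q=0: -95; Q=1: -77; Q=2: -51; Q=3: -28; Q=4: -10; Q=5: -5; Q=6: -17.
Profit is maximized at Q = 5. AVC there is 170/5 = $34 ≤ P, so producing beats shutting down (which would give -$95).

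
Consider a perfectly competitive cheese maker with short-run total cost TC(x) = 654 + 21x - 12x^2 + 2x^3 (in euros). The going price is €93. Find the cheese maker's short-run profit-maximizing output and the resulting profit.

AVC = 21 - 12x + 2x^2 has its minimum €3 at x = 3; price €93 clears that bar, so the firm operates.
MC = 21 - 24x + 6x^2. Setting P = MC and taking the root on the rising branch gives x* = 6.
TR = 93·6 = 558. TC = 654 + 126 = 780. Profit = 558 − 780 = -€222.
Shutting down would mean losing the fixed cost of €654, so operating at a loss of €222 is better by €432.

Profit = -€222 at x = 6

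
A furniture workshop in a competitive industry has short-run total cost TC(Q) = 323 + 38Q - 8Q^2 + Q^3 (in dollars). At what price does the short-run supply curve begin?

Short-run supply begins at min AVC. From VC = 38Q - 8Q^2 + Q^3, AVC = 38 - 8Q + Q^2.
dAVC/dQ = -8 + 2Q = 0 gives Q = 4. min AVC = 38 - 8·4 + 4^2 = 22.
So the shutdown price is $22.

$22 per unit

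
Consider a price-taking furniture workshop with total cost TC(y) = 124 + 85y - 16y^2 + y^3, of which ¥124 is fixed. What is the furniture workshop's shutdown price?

The firm shuts down when price falls below the minimum of average variable cost. AVC = VC/y = 85 - 16y + y^2.
At the minimum of AVC, MC = AVC. MC = 85 - 32y + 3y^2; setting MC = AVC gives 2y^2 - 16y = 0, so y = 8. min AVC = 21.
The firm shuts down for any P below ¥21.

¥21 per unit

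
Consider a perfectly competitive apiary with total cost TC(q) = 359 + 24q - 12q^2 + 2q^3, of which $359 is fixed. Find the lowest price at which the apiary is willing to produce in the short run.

The shutdown price is the minimum of AVC. VC = 24q - 12q^2 + 2q^3, so AVC = 24 - 12q + 2q^2.
At the minimum of AVC, MC = AVC. MC = 24 - 24q + 6q^2; setting MC = AVC gives 4q^2 - 12q = 0, so q = 3. min AVC = 6.
For P < $6 the firm produces nothing.

$6 per unit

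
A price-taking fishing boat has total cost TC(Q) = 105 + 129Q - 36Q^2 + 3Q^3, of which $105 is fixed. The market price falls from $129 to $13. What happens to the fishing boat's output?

Output falls from 8 to 0 (the firm shuts down)

AVC = 129 - 36Q + 3Q^2, minimized at Q = 6 where min AVC = $21. MC = 129 - 72Q + 9Q^2.
With P = $129 above the shutdown price, P = MC gives Q = 8.
At P = $13 < min AVC = $21, price no longer covers variable cost at any output, so the firm shuts down: Q = 0.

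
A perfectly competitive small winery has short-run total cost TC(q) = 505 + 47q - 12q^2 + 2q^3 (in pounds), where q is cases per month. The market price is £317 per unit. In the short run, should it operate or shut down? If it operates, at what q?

Produce at q = 9

Variable cost is VC = 47q - 12q^2 + 2q^3, so AVC = VC/q = 47 - 12q + 2q^2 and MC = dTC/dq = 47 - 24q + 6q^2.
AVC hits its minimum where MC = AVC, at q = 3, giving min AVC = 47 - 12·3 + 2·3^2 = £29.
Since P = £317 ≥ min AVC = £29, price covers variable cost and the firm should produce.
Set P = MC: 317 = 47 - 24q + 6q^2 → -270 - 24q + 6q^2 = 0. The roots are q = -5 and q = 9; the profit-maximizing output is on the rising part of MC, so q* = 9.
Check: AVC at q = 9 is £101 ≤ P, so revenue covers variable cost.
Profit = P·q − TC = 317·9 − 1414 = £1439.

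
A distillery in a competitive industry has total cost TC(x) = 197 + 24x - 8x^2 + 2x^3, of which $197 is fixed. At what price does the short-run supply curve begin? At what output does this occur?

$16 per unit, at x = 2

Short-run supply begins at min AVC. From VC = 24x - 8x^2 + 2x^3, AVC = 24 - 8x + 2x^2.
At the minimum of AVC, MC = AVC. MC = 24 - 16x + 6x^2; setting MC = AVC gives 4x^2 - 8x = 0, so x = 2. min AVC = 16.
So the shutdown price is $16.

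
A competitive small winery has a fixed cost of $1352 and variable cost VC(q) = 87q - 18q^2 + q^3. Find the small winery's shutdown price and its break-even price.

Shutdown price = $6; break-even price = $126

AVC = 87 - 18q + q^2; minimized at q = 9, giving min AVC = $6. That is the shutdown price.
ATC = 1352/q + 87 - 18q + q^2. Setting dATC/dq = −1352/q^2 − 18 + 2q = 0 gives q = 13 (since 2·13^3 − 18·13^2 = 1352).
min ATC = 1352/13 + 87 − 18·13 + 13^2 = $126. That is the break-even price.
Between these two prices the firm operates at a loss; above $126 it earns a profit.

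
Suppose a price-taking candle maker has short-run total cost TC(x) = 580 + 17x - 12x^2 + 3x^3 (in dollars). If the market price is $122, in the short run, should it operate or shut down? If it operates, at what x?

Produce at x = 5

Variable cost is VC = 17x - 12x^2 + 3x^3, so AVC = VC/x = 17 - 12x + 3x^2 and MC = dTC/dx = 17 - 24x + 9x^2.
The AVC parabola has its vertex at x = 12/6 = 2, where AVC = 17 - 12·2 + 3·2^2 = $5.
Since P = $122 ≥ min AVC = $5, price covers variable cost and the firm should produce.
Set P = MC: 122 = 17 - 24x + 9x^2 → -105 - 24x + 9x^2 = 0. The roots are x = -7/3 and x = 5; the profit-maximizing output is on the rising part of MC, so x* = 5.
Check: AVC at x = 5 is $32 ≤ P, so revenue covers variable cost.
Profit = P·x − TC = 122·5 − 740 = -$130, a loss, but smaller than the $580 fixed cost the firm would lose by shutting down.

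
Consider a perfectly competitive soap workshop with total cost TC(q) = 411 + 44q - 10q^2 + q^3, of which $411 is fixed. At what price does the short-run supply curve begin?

$19 per unit

The firm shuts down when price falls below the minimum of average variable cost. AVC = VC/q = 44 - 10q + q^2.
dAVC/dq = -10 + 2q = 0 gives q = 5. min AVC = 44 - 10·5 + 5^2 = 19.
The firm shuts down for any P below $19.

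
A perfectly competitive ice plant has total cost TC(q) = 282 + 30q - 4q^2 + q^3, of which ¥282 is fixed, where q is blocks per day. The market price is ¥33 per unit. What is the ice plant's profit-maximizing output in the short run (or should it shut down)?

Produce at q = 3

Strip out fixed cost: VC = 30q - 4q^2 + q^3. Then AVC = 30 - 4q + q^2 and MC = 30 - 8q + 3q^2.
AVC is minimized where dAVC/dq = -4 + 2q = 0, at q = 2; min AVC = 30 - 4·2 + 2^2 = ¥26.
Because ¥33 ≥ ¥26, revenue can cover variable cost; the firm operates.
Set P = MC: 33 = 30 - 8q + 3q^2 → -3 - 8q + 3q^2 = 0. The roots are q = -1/3 and q = 3; the profit-maximizing output is on the rising part of MC, so q* = 3.
Check: AVC at q = 3 is ¥27 ≤ P, so revenue covers variable cost.
Profit = P·q − TC = 33·3 − 363 = -¥264, a loss, but smaller than the ¥282 fixed cost the firm would lose by shutting down.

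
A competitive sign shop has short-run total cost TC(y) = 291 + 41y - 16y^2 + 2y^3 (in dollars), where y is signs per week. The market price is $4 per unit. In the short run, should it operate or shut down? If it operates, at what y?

Shut down

Strip out fixed cost: VC = 41y - 16y^2 + 2y^3. Then AVC = 41 - 16y + 2y^2 and MC = 41 - 32y + 6y^2.
AVC is minimized where dAVC/dy = -16 + 4y = 0, at y = 4; min AVC = 41 - 16·4 + 2·4^2 = $9.
Since P = $4 < min AVC = $9, price fails to cover variable cost at any output.
The firm minimizes its loss by shutting down and losing only its fixed cost of $291.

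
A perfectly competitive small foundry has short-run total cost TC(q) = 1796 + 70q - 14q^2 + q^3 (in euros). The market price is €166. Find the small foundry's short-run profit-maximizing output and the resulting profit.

Profit = -€356 at q = 12

AVC = 70 - 14q + q^2 has its minimum €21 at q = 7; price €166 clears that bar, so the firm operates.
MC = 70 - 28q + 3q^2. Setting P = MC and taking the root on the rising branch gives q* = 12.
TR = 166·12 = 1992. TC = 1796 + 552 = 2348. Profit = 1992 − 2348 = -€356.
That loss of €356 beats the €1796 the firm would lose by shutting down; producing recovers €1440 of fixed cost.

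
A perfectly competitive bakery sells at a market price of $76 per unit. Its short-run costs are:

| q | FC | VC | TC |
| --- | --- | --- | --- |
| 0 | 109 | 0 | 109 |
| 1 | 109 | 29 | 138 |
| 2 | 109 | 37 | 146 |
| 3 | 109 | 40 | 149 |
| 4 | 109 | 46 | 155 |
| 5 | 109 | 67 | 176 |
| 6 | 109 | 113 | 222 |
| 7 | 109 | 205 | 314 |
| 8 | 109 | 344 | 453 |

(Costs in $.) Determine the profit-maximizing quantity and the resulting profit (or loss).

Compute π = P·q − TC at each output: q=0: -109; q=1: -62; q=2: 6; q=3: 79; q=4: 149; q=5: 204; q=6: 234; q=7: 218; q=8: 155.
Profit is maximized at q = 6. AVC there is 113/6 = $18.83 ≤ P, so producing beats shutting down (which would give -$109).

q = 6; profit = $234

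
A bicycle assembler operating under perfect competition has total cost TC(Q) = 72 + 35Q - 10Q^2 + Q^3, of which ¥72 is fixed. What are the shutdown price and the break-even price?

Shutdown price = ¥10; break-even price = ¥23

AVC = 35 - 10Q + Q^2; minimized at Q = 5, giving min AVC = ¥10. That is the shutdown price.
ATC = 72/Q + 35 - 10Q + Q^2. Setting dATC/dQ = −72/Q^2 − 10 + 2Q = 0 gives Q = 6 (since 2·6^3 − 10·6^2 = 72).
min ATC = 72/6 + 35 − 10·6 + 6^2 = ¥23. That is the break-even price.
For ¥10 ≤ P < ¥23 the firm produces at a loss; below ¥10 it shuts down.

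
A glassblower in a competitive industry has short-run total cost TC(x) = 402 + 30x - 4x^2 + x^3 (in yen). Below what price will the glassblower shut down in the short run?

¥26 per unit

The shutdown price is the minimum of AVC. VC = 30x - 4x^2 + x^3, so AVC = 30 - 4x + x^2.
dAVC/dx = -4 + 2x = 0 gives x = 2. min AVC = 30 - 4·2 + 2^2 = 26.
The firm shuts down for any P below ¥26.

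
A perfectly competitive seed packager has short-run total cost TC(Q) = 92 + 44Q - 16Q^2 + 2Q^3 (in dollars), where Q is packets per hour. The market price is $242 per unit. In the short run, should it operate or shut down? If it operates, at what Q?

Produce at Q = 9

Variable cost is VC = 44Q - 16Q^2 + 2Q^3, so AVC = VC/Q = 44 - 16Q + 2Q^2 and MC = dTC/dQ = 44 - 32Q + 6Q^2.
AVC hits its minimum where MC = AVC, at Q = 4, giving min AVC = 44 - 16·4 + 2·4^2 = $12.
P = $242 exceeds min AVC = $12, so the firm stays open.
Solving P = MC: -198 - 32Q + 6Q^2 = 0 ⇒ Q = -11/3 or 9. On the upward-sloping branch, Q* = 9.
Check: AVC at Q = 9 is $62 ≤ P, so revenue covers variable cost.
Profit = P·Q − TC = 242·9 − 650 = $1528.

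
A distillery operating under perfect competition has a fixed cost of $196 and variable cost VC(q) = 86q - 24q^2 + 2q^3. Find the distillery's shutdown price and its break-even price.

Shutdown price = $14; break-even price = $44

AVC = 86 - 24q + 2q^2; minimized at q = 6, giving min AVC = $14. That is the shutdown price.
ATC = 196/q + 86 - 24q + 2q^2. Setting dATC/dq = −196/q^2 − 24 + 4q = 0 gives q = 7 (since 4·7^3 − 24·7^2 = 196).
min ATC = 196/7 + 86 − 24·7 + 2·7^2 = $44. That is the break-even price.
Between these two prices the firm operates at a loss; above $44 it earns a profit.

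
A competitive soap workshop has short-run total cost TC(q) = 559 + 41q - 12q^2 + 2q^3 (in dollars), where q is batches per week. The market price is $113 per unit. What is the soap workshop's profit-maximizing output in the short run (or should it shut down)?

Strip out fixed cost: VC = 41q - 12q^2 + 2q^3. Then AVC = 41 - 12q + 2q^2 and MC = 41 - 24q + 6q^2.
The AVC parabola has its vertex at q = 12/4 = 3, where AVC = 41 - 12·3 + 2·3^2 = $23.
P = $113 exceeds min AVC = $23, so the firm stays open.
Set P = MC: 113 = 41 - 24q + 6q^2 → -72 - 24q + 6q^2 = 0. The roots are q = -2 and q = 6; the profit-maximizing output is on the rising part of MC, so q* = 6.
Check: AVC at q = 6 is $41 ≤ P, so revenue covers variable cost.
Profit = P·q − TC = 113·6 − 805 = -$127, a loss, but smaller than the $559 fixed cost the firm would lose by shutting down.

Produce at q = 6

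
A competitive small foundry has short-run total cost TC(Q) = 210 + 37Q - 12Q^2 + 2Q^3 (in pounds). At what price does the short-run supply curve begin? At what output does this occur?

The firm shuts down when price falls below the minimum of average variable cost. AVC = VC/Q = 37 - 12Q + 2Q^2.
At the minimum of AVC, MC = AVC. MC = 37 - 24Q + 6Q^2; setting MC = AVC gives 4Q^2 - 12Q = 0, so Q = 3. min AVC = 19.
The firm shuts down for any P below £19.

£19 per unit, at Q = 3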